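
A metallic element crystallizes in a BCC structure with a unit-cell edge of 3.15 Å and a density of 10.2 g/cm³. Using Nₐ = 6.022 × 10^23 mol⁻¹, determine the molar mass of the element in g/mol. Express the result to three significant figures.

A BCC cell has Z = 2 atoms; a = 3.150 × 10^-8 cm.
M = ρ·N_A·a³/Z = 10.2 × 6.022 × 10²³ × 3.126 × 10^-23 / 2 = 96.0 g/mol.

96.0 g/mol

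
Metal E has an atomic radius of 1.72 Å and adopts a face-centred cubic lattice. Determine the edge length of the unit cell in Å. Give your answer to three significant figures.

4.86 Å

In an FCC lattice, atoms touch along the face diagonal, so √2·a = 4r.
a = 4r/√2 = 4 × 1.72 / 1.4142 = 4.86 Å.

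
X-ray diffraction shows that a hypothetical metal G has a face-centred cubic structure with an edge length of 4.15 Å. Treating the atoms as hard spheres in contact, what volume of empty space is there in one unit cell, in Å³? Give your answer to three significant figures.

18.5 Å³

In an FCC lattice atoms touch along the face diagonal, so √2·a = 4r, so r = 0.3536a = 1.467 Å.
V_cell = a³ = 71.47 Å³; V_atoms = 4 × (4/3)πr³ = 52.92 Å³.
Empty space = 71.47 − 52.92 = 18.5 Å³.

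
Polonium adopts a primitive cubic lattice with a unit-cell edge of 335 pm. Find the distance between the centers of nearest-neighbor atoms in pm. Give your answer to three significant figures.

335 pm

In a simple cubic structure, atoms touch along the cell edge, so a = 2r; the nearest-neighbor distance equals 2r = 1.000·a.
d = 1.000 × 335 = 335 pm.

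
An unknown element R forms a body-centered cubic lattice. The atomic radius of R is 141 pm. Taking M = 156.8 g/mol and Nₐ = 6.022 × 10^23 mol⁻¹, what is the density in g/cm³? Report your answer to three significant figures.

In a BCC lattice, atoms touch along the body diagonal, so √3·a = 4r, giving a = 325.6 pm = 3.256 × 10^-8 cm.
With Z = 2, ρ = Z·M/(N_A·a³) = 2 × 156.8 / (6.022 × 10²³ × 3.453 × 10^-23) = 15.08 g/cm³.

15.1 g/cm³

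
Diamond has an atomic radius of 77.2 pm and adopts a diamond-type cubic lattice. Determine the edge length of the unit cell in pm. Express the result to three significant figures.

In a diamond cubic lattice, nearest neighbors lie along the body diagonal with √3·a = 8r.
a = 8r/√3 = 8 × 77.2 / 1.7321 = 357 pm.

357 pm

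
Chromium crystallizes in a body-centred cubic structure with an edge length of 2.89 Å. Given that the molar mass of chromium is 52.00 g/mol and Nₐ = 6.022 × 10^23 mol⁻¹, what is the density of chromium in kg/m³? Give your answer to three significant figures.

7150 kg/m³

A BCC unit cell contains Z = 2 atoms.
Cell volume: a³ = (2.89 Å)³ = (2.890 × 10^-8 cm)³ = 2.414 × 10^-23 cm³.
ρ = Z·M/(N_A·a³) = 2 × 52.00 / (6.022 × 10²³ × 2.414 × 10^-23) = 7.155 g/cm³ = 7150 kg/m³.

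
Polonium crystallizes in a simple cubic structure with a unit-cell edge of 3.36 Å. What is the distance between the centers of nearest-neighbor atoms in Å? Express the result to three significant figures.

3.36 Å

In a simple cubic structure, atoms touch along the cell edge, so a = 2r; the nearest-neighbor distance equals 2r = 1.000·a.
d = 1.000 × 3.36 = 3.36 Å.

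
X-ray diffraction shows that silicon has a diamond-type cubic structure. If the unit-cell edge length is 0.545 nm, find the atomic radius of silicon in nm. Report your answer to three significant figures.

In a diamond cubic lattice, nearest neighbors lie along the body diagonal with √3·a = 8r.
r = √3·a/8 = 1.7321 × 0.545 / 8 = 0.118 nm.

0.118 nm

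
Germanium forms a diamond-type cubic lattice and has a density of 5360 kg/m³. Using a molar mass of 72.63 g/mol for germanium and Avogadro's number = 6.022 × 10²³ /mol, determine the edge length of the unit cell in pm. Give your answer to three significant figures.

565 pm

With Z = 8 atoms per diamond cubic cell, a³ = Z·M/(N_A·ρ) = 8 × 72.63 / (6.022 × 10²³ × 5.360 g/cm³) = 1.800 × 10^-22 cm³.
a = (1.800 × 10^-22)^(1/3) = 5.646 × 10^-8 cm = 565 pm.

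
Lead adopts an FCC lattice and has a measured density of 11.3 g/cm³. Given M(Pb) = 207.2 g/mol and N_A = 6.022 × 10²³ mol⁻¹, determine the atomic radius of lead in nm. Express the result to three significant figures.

For an FCC cell (Z = 4), a³ = Z·M/(N_A·ρ) = 4 × 207.2 / (6.022 × 10²³ × 11.30) = 1.218 × 10^-22 cm³, so a = 4.957 × 10^-8 cm = 0.4957 nm.
Atoms touch along the face diagonal, so √2·a = 4r, so r = 0.3536 × a = 0.175 nm.

0.175 nm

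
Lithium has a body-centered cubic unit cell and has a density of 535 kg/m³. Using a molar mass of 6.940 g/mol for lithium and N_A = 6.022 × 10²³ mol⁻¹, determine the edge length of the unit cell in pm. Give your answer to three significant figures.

351 pm

With Z = 2 atoms per BCC cell, a³ = Z·M/(N_A·ρ) = 2 × 6.940 / (6.022 × 10²³ × 0.5350 g/cm³) = 4.308 × 10^-23 cm³.
a = (4.308 × 10^-23)^(1/3) = 3.506 × 10^-8 cm = 351 pm.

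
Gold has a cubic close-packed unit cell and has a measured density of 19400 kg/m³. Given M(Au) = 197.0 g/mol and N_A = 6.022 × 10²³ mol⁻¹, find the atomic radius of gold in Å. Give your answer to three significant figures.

For an FCC cell (Z = 4), a³ = Z·M/(N_A·ρ) = 4 × 197.0 / (6.022 × 10²³ × 19.40) = 6.745 × 10^-23 cm³, so a = 4.071 × 10^-8 cm = 4.071 Å.
Atoms touch along the face diagonal, so √2·a = 4r, so r = 0.3536 × a = 1.44 Å.

1.44 Å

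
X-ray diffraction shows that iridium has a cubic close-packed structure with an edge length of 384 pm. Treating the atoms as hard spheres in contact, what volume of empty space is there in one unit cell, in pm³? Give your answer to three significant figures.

1.47 × 10^7 pm³

In an FCC lattice atoms touch along the face diagonal, so √2·a = 4r, so r = 0.3536a = 135.8 pm.
V_cell = a³ = 5.662 × 10^7 pm³; V_atoms = 4 × (4/3)πr³ = 4.193 × 10^7 pm³.
Empty space = 5.662 × 10^7 − 4.193 × 10^7 = 1.47 × 10^7 pm³.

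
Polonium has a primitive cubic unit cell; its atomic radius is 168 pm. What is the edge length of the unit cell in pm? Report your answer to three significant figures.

In a simple cubic lattice, atoms touch along the cell edge, so a = 2r.
a = 2r = 2 × 168 = 336 pm.

336 pm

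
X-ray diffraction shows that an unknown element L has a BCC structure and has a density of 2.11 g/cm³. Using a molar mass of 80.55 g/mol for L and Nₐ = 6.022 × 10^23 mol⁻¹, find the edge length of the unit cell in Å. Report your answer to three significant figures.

5.02 Å

With Z = 2 atoms per BCC cell, a³ = Z·M/(N_A·ρ) = 2 × 80.55 / (6.022 × 10²³ × 2.110 g/cm³) = 1.268 × 10^-22 cm³.
a = (1.268 × 10^-22)^(1/3) = 5.024 × 10^-8 cm = 5.02 Å.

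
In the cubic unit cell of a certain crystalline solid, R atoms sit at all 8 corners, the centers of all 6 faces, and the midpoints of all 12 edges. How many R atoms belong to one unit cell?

Corner atoms are shared by 8 cells (1/8 each), face atoms by 2 (1/2 each), edge atoms by 4 (1/4 each).
Net atoms = 8 × 1/8 + 6 × 1/2 + 12 × 1/4 = 1 + 3 + 3 = 7.

7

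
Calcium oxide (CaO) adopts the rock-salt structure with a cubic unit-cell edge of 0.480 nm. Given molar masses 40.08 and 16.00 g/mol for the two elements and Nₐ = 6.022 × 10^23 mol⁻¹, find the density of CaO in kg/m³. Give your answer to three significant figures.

The rock-salt structure contains Z = 4 formula units per cell; M(CaO) = 40.08 + 16.00 = 56.08 g/mol.
a³ = (4.800 × 10^-8 cm)³ = 1.106 × 10^-22 cm³.
ρ = 4 × 56.08 / (6.022 × 10²³ × 1.106 × 10^-22) = 3.368 g/cm³ = 3370 kg/m³.

3370 kg/m³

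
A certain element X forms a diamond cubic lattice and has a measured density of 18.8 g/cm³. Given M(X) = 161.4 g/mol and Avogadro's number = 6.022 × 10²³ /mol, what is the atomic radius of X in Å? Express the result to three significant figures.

1.05 Å

For a diamond cubic cell (Z = 8), a³ = Z·M/(N_A·ρ) = 8 × 161.4 / (6.022 × 10²³ × 18.80) = 1.140 × 10^-22 cm³, so a = 4.850 × 10^-8 cm = 4.850 Å.
Nearest neighbors lie along the body diagonal with √3·a = 8r, so r = 0.2165 × a = 1.05 Å.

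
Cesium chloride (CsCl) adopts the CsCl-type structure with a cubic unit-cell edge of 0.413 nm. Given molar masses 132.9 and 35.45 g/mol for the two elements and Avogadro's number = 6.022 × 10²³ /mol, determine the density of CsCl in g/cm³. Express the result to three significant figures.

The CsCl-type structure contains Z = 1 formula unit per cell; M(CsCl) = 132.9 + 35.45 = 168.35 g/mol.
a³ = (4.130 × 10^-8 cm)³ = 7.044 × 10^-23 cm³.
ρ = 1 × 168.35 / (6.022 × 10²³ × 7.044 × 10^-23) = 3.968 g/cm³.

3.97 g/cm³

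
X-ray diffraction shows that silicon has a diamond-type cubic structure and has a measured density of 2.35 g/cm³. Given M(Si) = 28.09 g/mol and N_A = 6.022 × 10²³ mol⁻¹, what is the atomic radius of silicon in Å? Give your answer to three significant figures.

1.17 Å

For a diamond cubic cell (Z = 8), a³ = Z·M/(N_A·ρ) = 8 × 28.09 / (6.022 × 10²³ × 2.350) = 1.588 × 10^-22 cm³, so a = 5.415 × 10^-8 cm = 5.415 Å.
Nearest neighbors lie along the body diagonal with √3·a = 8r, so r = 0.2165 × a = 1.17 Å.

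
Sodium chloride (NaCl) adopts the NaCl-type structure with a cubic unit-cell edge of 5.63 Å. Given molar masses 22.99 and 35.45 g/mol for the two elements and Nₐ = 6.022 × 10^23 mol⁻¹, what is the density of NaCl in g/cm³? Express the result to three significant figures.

2.18 g/cm³

The NaCl-type structure contains Z = 4 formula units per cell; M(NaCl) = 22.99 + 35.45 = 58.44 g/mol.
a³ = (5.630 × 10^-8 cm)³ = 1.785 × 10^-22 cm³.
ρ = 4 × 58.44 / (6.022 × 10²³ × 1.785 × 10^-22) = 2.175 g/cm³.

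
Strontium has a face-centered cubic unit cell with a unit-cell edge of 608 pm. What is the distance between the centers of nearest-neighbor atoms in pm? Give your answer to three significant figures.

430 pm

In an FCC structure, atoms touch along the face diagonal, so √2·a = 4r; the nearest-neighbor distance equals 2r = 0.7071·a.
d = 0.7071 × 608 = 430 pm.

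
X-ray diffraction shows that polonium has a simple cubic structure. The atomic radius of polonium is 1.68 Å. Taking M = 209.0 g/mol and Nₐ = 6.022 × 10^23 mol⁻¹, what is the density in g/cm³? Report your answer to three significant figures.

9.15 g/cm³

In a simple cubic lattice, atoms touch along the cell edge, so a = 2r, giving a = 3.360 Å = 3.360 × 10^-8 cm.
With Z = 1, ρ = Z·M/(N_A·a³) = 1 × 209.0 / (6.022 × 10²³ × 3.793 × 10^-23) = 9.149 g/cm³.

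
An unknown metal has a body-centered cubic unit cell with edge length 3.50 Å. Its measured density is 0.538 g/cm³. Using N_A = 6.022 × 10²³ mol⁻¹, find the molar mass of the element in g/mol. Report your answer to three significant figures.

6.95 g/mol

A BCC cell has Z = 2 atoms; a = 3.500 × 10^-8 cm.
M = ρ·N_A·a³/Z = 0.538 × 6.022 × 10²³ × 4.288 × 10^-23 / 2 = 6.95 g/mol.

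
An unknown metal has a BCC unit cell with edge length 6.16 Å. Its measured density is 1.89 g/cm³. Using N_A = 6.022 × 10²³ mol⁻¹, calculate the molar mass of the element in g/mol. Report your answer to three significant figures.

133 g/mol

A BCC cell has Z = 2 atoms; a = 6.160 × 10^-8 cm.
M = ρ·N_A·a³/Z = 1.89 × 6.022 × 10²³ × 2.337 × 10^-22 / 2 = 133 g/mol.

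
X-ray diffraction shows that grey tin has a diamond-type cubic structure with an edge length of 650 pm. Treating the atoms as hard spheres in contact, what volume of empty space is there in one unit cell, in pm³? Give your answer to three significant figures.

In a diamond cubic lattice nearest neighbors lie along the body diagonal with √3·a = 8r, so r = 0.2165a = 140.7 pm.
V_cell = a³ = 2.746 × 10^8 pm³; V_atoms = 8 × (4/3)πr³ = 9.340 × 10^7 pm³.
Empty space = 2.746 × 10^8 − 9.340 × 10^7 = 1.81 × 10^8 pm³.

1.81 × 10^8 pm³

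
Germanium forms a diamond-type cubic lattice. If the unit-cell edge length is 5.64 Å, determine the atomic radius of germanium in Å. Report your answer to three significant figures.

1.22 Å

In a diamond cubic lattice, nearest neighbors lie along the body diagonal with √3·a = 8r.
r = √3·a/8 = 1.7321 × 5.64 / 8 = 1.22 Å.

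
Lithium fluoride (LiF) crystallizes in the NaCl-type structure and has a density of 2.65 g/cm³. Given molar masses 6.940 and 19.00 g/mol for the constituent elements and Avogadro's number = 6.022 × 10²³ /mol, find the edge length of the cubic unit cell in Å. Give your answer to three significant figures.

M(LiF) = 25.94 g/mol; Z = 4 formula units per cell.
a³ = Z·M/(N_A·ρ) = 4 × 25.94 / (6.022 × 10²³ × 2.65) = 6.502 × 10^-23 cm³, so a = 4.021 × 10^-8 cm = 4.02 Å.

4.02 Å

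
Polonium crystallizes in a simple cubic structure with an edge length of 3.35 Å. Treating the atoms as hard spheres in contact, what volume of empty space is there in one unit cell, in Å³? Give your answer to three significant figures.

17.9 Å³

In a simple cubic lattice atoms touch along the cell edge, so a = 2r, so r = 0.5000a = 1.675 Å.
V_cell = a³ = 37.60 Å³; V_atoms = 1 × (4/3)πr³ = 19.68 Å³.
Empty space = 37.60 − 19.68 = 17.9 Å³.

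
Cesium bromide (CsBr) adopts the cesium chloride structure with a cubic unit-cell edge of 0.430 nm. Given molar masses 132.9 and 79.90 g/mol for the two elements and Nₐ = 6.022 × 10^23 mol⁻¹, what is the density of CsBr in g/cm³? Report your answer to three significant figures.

4.44 g/cm³

The cesium chloride structure contains Z = 1 formula unit per cell; M(CsBr) = 132.9 + 79.90 = 212.8 g/mol.
a³ = (4.300 × 10^-8 cm)³ = 7.951 × 10^-23 cm³.
ρ = 1 × 212.8 / (6.022 × 10²³ × 7.951 × 10^-23) = 4.445 g/cm³.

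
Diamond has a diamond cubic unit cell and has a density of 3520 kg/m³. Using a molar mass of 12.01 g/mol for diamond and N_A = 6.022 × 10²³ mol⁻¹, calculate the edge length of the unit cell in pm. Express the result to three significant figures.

With Z = 8 atoms per diamond cubic cell, a³ = Z·M/(N_A·ρ) = 8 × 12.01 / (6.022 × 10²³ × 3.520 g/cm³) = 4.533 × 10^-23 cm³.
a = (4.533 × 10^-23)^(1/3) = 3.565 × 10^-8 cm = 357 pm.

357 pm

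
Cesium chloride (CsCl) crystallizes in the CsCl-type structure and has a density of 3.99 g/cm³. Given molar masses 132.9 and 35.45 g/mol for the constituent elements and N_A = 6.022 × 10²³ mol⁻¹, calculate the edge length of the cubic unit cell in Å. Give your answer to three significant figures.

M(CsCl) = 168.35 g/mol; Z = 1 formula unit per cell.
a³ = Z·M/(N_A·ρ) = 1 × 168.35 / (6.022 × 10²³ × 3.99) = 7.006 × 10^-23 cm³, so a = 4.123 × 10^-8 cm = 4.12 Å.

4.12 Å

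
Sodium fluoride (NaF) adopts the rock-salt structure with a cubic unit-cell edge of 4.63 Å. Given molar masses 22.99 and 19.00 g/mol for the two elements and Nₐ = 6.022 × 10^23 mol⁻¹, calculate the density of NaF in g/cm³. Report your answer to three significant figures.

2.81 g/cm³

The rock-salt structure contains Z = 4 formula units per cell; M(NaF) = 22.99 + 19.00 = 41.99 g/mol.
a³ = (4.630 × 10^-8 cm)³ = 9.925 × 10^-23 cm³.
ρ = 4 × 41.99 / (6.022 × 10²³ × 9.925 × 10^-23) = 2.810 g/cm³.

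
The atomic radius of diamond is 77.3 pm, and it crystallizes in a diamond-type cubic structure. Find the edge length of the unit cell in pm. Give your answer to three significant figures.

357 pm

In a diamond cubic lattice, nearest neighbors lie along the body diagonal with √3·a = 8r.
a = 8r/√3 = 8 × 77.3 / 1.7321 = 357 pm.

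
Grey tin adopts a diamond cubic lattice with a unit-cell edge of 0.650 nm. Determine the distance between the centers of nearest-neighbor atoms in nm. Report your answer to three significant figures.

In a diamond cubic structure, nearest neighbors lie along the body diagonal with √3·a = 8r; the nearest-neighbor distance equals 2r = 0.4330·a.
d = 0.4330 × 0.650 = 0.281 nm.

0.281 nm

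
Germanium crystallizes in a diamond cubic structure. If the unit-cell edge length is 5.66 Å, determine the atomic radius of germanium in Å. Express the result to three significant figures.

1.23 Å

In a diamond cubic lattice, nearest neighbors lie along the body diagonal with √3·a = 8r.
r = √3·a/8 = 1.7321 × 5.66 / 8 = 1.23 Å.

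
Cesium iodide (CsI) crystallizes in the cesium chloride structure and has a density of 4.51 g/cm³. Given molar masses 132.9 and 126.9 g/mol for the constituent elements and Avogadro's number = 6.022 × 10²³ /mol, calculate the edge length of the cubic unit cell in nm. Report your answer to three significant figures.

0.457 nm

M(CsI) = 259.8 g/mol; Z = 1 formula unit per cell.
a³ = Z·M/(N_A·ρ) = 1 × 259.8 / (6.022 × 10²³ × 4.51) = 9.566 × 10^-23 cm³, so a = 4.573 × 10^-8 cm = 0.457 nm.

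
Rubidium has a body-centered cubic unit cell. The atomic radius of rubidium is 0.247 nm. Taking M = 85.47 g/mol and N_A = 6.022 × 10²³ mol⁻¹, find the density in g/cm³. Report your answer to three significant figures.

In a BCC lattice, atoms touch along the body diagonal, so √3·a = 4r, giving a = 0.5704 nm = 5.704 × 10^-8 cm.
With Z = 2, ρ = Z·M/(N_A·a³) = 2 × 85.47 / (6.022 × 10²³ × 1.856 × 10^-22) = 1.529 g/cm³.

1.53 g/cm³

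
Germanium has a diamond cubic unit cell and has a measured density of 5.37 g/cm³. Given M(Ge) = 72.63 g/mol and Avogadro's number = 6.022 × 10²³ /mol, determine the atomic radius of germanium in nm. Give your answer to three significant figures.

0.122 nm

For a diamond cubic cell (Z = 8), a³ = Z·M/(N_A·ρ) = 8 × 72.63 / (6.022 × 10²³ × 5.370) = 1.797 × 10^-22 cm³, so a = 5.643 × 10^-8 cm = 0.5643 nm.
Nearest neighbors lie along the body diagonal with √3·a = 8r, so r = 0.2165 × a = 0.122 nm.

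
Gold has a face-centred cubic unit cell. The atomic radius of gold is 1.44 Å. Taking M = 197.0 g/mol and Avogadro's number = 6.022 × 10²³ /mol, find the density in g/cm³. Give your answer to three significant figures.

In an FCC lattice, atoms touch along the face diagonal, so √2·a = 4r, giving a = 4.073 Å = 4.073 × 10^-8 cm.
With Z = 4, ρ = Z·M/(N_A·a³) = 4 × 197.0 / (6.022 × 10²³ × 6.757 × 10^-23) = 19.37 g/cm³.

19.4 g/cm³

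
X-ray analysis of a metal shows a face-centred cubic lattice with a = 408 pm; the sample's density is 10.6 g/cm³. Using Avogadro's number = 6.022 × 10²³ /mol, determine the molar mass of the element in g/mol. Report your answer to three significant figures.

108 g/mol

An FCC cell has Z = 4 atoms; a = 4.080 × 10^-8 cm.
M = ρ·N_A·a³/Z = 10.6 × 6.022 × 10²³ × 6.792 × 10^-23 / 4 = 108 g/mol.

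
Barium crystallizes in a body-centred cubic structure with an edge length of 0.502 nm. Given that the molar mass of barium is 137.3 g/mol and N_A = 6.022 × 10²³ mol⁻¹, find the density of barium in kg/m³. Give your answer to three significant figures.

A BCC unit cell contains Z = 2 atoms.
Cell volume: a³ = (0.502 nm)³ = (5.020 × 10^-8 cm)³ = 1.265 × 10^-22 cm³.
ρ = Z·M/(N_A·a³) = 2 × 137.3 / (6.022 × 10²³ × 1.265 × 10^-22) = 3.605 g/cm³ = 3600 kg/m³.

3600 kg/m³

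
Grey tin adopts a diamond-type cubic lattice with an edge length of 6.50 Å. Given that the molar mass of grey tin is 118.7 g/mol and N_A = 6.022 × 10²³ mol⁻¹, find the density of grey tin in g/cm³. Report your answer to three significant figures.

5.74 g/cm³

A diamond cubic unit cell contains Z = 8 atoms.
Cell volume: a³ = (6.50 Å)³ = (6.500 × 10^-8 cm)³ = 2.746 × 10^-22 cm³.
ρ = Z·M/(N_A·a³) = 8 × 118.7 / (6.022 × 10²³ × 2.746 × 10^-22) = 5.742 g/cm³.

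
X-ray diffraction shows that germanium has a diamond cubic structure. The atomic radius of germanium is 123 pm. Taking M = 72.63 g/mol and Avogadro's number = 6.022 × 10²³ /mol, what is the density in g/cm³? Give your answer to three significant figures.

5.26 g/cm³

In a diamond cubic lattice, nearest neighbors lie along the body diagonal with √3·a = 8r, giving a = 568.1 pm = 5.681 × 10^-8 cm.
With Z = 8, ρ = Z·M/(N_A·a³) = 8 × 72.63 / (6.022 × 10²³ × 1.834 × 10^-22) = 5.262 g/cm³.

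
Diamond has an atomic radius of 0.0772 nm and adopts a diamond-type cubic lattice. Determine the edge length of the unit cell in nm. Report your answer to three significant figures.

In a diamond cubic lattice, nearest neighbors lie along the body diagonal with √3·a = 8r.
a = 8r/√3 = 8 × 0.0772 / 1.7321 = 0.357 nm.

0.357 nm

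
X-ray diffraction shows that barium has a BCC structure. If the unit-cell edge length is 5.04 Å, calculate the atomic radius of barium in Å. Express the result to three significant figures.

2.18 Å

In a BCC lattice, atoms touch along the body diagonal, so √3·a = 4r.
r = √3·a/4 = 1.7321 × 5.04 / 4 = 2.18 Å.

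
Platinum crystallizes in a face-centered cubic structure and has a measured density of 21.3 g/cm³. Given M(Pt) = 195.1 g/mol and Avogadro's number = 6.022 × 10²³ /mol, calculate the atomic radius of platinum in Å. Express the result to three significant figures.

For an FCC cell (Z = 4), a³ = Z·M/(N_A·ρ) = 4 × 195.1 / (6.022 × 10²³ × 21.30) = 6.084 × 10^-23 cm³, so a = 3.933 × 10^-8 cm = 3.933 Å.
Atoms touch along the face diagonal, so √2·a = 4r, so r = 0.3536 × a = 1.39 Å.

1.39 Å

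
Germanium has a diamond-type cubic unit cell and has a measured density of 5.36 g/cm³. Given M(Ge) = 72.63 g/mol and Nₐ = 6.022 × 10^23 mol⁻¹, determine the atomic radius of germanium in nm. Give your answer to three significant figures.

For a diamond cubic cell (Z = 8), a³ = Z·M/(N_A·ρ) = 8 × 72.63 / (6.022 × 10²³ × 5.360) = 1.800 × 10^-22 cm³, so a = 5.646 × 10^-8 cm = 0.5646 nm.
Nearest neighbors lie along the body diagonal with √3·a = 8r, so r = 0.2165 × a = 0.122 nm.

0.122 nm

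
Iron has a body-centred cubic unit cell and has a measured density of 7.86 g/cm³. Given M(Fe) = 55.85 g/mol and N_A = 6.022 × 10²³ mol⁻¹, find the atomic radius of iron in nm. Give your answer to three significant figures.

0.124 nm

For a BCC cell (Z = 2), a³ = Z·M/(N_A·ρ) = 2 × 55.85 / (6.022 × 10²³ × 7.860) = 2.360 × 10^-23 cm³, so a = 2.868 × 10^-8 cm = 0.2868 nm.
Atoms touch along the body diagonal, so √3·a = 4r, so r = 0.4330 × a = 0.124 nm.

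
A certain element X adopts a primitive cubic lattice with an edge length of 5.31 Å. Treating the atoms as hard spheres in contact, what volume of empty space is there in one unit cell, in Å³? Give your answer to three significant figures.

71.3 Å³

In a simple cubic lattice atoms touch along the cell edge, so a = 2r, so r = 0.5000a = 2.655 Å.
V_cell = a³ = 149.7 Å³; V_atoms = 1 × (4/3)πr³ = 78.39 Å³.
Empty space = 149.7 − 78.39 = 71.3 Å³.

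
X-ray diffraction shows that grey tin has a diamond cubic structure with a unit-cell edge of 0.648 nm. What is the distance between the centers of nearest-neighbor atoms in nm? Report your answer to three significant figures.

0.281 nm

In a diamond cubic structure, nearest neighbors lie along the body diagonal with √3·a = 8r; the nearest-neighbor distance equals 2r = 0.4330·a.
d = 0.4330 × 0.648 = 0.281 nm.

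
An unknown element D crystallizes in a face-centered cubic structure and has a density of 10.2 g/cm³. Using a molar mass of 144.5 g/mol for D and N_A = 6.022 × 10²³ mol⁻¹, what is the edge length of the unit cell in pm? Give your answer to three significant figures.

With Z = 4 atoms per FCC cell, a³ = Z·M/(N_A·ρ) = 4 × 144.5 / (6.022 × 10²³ × 10.20 g/cm³) = 9.410 × 10^-23 cm³.
a = (9.410 × 10^-23)^(1/3) = 4.548 × 10^-8 cm = 455 pm.

455 pm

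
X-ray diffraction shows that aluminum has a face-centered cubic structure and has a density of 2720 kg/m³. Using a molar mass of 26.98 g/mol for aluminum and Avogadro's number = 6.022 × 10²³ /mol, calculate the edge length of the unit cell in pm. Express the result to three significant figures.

404 pm

With Z = 4 atoms per FCC cell, a³ = Z·M/(N_A·ρ) = 4 × 26.98 / (6.022 × 10²³ × 2.720 g/cm³) = 6.589 × 10^-23 cm³.
a = (6.589 × 10^-23)^(1/3) = 4.039 × 10^-8 cm = 404 pm.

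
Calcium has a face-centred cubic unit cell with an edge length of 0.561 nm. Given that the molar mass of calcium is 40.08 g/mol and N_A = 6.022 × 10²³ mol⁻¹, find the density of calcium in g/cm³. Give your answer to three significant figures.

An FCC unit cell contains Z = 4 atoms.
Cell volume: a³ = (0.561 nm)³ = (5.610 × 10^-8 cm)³ = 1.766 × 10^-22 cm³.
ρ = Z·M/(N_A·a³) = 4 × 40.08 / (6.022 × 10²³ × 1.766 × 10^-22) = 1.508 g/cm³.

1.51 g/cm³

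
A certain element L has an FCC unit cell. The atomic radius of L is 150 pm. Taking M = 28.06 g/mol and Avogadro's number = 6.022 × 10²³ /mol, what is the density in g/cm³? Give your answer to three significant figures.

In an FCC lattice, atoms touch along the face diagonal, so √2·a = 4r, giving a = 424.3 pm = 4.243 × 10^-8 cm.
With Z = 4, ρ = Z·M/(N_A·a³) = 4 × 28.06 / (6.022 × 10²³ × 7.637 × 10^-23) = 2.441 g/cm³.

2.44 g/cm³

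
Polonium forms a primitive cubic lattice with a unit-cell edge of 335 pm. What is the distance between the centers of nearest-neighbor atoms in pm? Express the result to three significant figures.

335 pm

In a simple cubic structure, atoms touch along the cell edge, so a = 2r; the nearest-neighbor distance equals 2r = 1.000·a.
d = 1.000 × 335 = 335 pm.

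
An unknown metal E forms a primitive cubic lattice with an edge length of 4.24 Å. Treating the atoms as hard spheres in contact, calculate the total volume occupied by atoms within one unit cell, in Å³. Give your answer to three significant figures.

39.9 Å³

In a simple cubic lattice atoms touch along the cell edge, so a = 2r, so r = 0.5000a = 2.120 Å.
V_atoms = Z × (4/3)πr³ = 1 × (4/3)π × (2.120)³ = 39.9 Å³.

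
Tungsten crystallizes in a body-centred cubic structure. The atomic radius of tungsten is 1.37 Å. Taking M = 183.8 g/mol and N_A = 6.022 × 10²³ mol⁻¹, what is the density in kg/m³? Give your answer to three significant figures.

In a BCC lattice, atoms touch along the body diagonal, so √3·a = 4r, giving a = 3.164 Å = 3.164 × 10^-8 cm.
With Z = 2, ρ = Z·M/(N_A·a³) = 2 × 183.8 / (6.022 × 10²³ × 3.167 × 10^-23) = 19.27 g/cm³ = 19300 kg/m³.

19300 kg/m³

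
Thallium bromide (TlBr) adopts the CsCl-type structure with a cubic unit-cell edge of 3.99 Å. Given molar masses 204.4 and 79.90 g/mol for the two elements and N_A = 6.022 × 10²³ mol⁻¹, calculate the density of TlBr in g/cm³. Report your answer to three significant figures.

7.43 g/cm³

The CsCl-type structure contains Z = 1 formula unit per cell; M(TlBr) = 204.4 + 79.90 = 284.3 g/mol.
a³ = (3.990 × 10^-8 cm)³ = 6.352 × 10^-23 cm³.
ρ = 1 × 284.3 / (6.022 × 10²³ × 6.352 × 10^-23) = 7.432 g/cm³.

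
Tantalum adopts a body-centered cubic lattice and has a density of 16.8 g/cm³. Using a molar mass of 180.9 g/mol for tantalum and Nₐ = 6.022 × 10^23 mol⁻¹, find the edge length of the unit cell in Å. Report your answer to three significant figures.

3.29 Å

With Z = 2 atoms per BCC cell, a³ = Z·M/(N_A·ρ) = 2 × 180.9 / (6.022 × 10²³ × 16.80 g/cm³) = 3.576 × 10^-23 cm³.
a = (3.576 × 10^-23)^(1/3) = 3.295 × 10^-8 cm = 3.29 Å.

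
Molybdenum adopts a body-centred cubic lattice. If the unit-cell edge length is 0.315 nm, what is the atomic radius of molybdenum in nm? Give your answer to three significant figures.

0.136 nm

In a BCC lattice, atoms touch along the body diagonal, so √3·a = 4r.
r = √3·a/4 = 1.7321 × 0.315 / 4 = 0.136 nm.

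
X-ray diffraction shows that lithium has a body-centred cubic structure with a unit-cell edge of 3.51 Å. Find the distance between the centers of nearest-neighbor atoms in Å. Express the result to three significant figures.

3.04 Å

In a BCC structure, atoms touch along the body diagonal, so √3·a = 4r; the nearest-neighbor distance equals 2r = 0.8660·a.
d = 0.8660 × 3.51 = 3.04 Å.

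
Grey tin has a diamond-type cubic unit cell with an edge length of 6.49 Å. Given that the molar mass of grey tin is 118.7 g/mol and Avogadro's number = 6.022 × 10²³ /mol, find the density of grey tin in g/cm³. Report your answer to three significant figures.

A diamond cubic unit cell contains Z = 8 atoms.
Cell volume: a³ = (6.49 Å)³ = (6.490 × 10^-8 cm)³ = 2.734 × 10^-22 cm³.
ρ = Z·M/(N_A·a³) = 8 × 118.7 / (6.022 × 10²³ × 2.734 × 10^-22) = 5.769 g/cm³.

5.77 g/cm³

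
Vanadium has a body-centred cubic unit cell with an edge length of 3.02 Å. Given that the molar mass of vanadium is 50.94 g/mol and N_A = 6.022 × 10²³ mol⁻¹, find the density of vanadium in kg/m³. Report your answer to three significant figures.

A BCC unit cell contains Z = 2 atoms.
Cell volume: a³ = (3.02 Å)³ = (3.020 × 10^-8 cm)³ = 2.754 × 10^-23 cm³.
ρ = Z·M/(N_A·a³) = 2 × 50.94 / (6.022 × 10²³ × 2.754 × 10^-23) = 6.142 g/cm³ = 6140 kg/m³.

6140 kg/m³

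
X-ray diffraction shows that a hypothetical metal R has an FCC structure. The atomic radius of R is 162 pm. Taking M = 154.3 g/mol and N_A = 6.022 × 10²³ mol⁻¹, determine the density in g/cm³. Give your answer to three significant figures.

In an FCC lattice, atoms touch along the face diagonal, so √2·a = 4r, giving a = 458.2 pm = 4.582 × 10^-8 cm.
With Z = 4, ρ = Z·M/(N_A·a³) = 4 × 154.3 / (6.022 × 10²³ × 9.620 × 10^-23) = 10.65 g/cm³.

10.7 g/cm³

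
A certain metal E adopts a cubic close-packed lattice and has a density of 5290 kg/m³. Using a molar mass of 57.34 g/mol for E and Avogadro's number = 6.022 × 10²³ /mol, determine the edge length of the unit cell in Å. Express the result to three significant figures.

With Z = 4 atoms per FCC cell, a³ = Z·M/(N_A·ρ) = 4 × 57.34 / (6.022 × 10²³ × 5.290 g/cm³) = 7.200 × 10^-23 cm³.
a = (7.200 × 10^-23)^(1/3) = 4.160 × 10^-8 cm = 4.16 Å.

4.16 Å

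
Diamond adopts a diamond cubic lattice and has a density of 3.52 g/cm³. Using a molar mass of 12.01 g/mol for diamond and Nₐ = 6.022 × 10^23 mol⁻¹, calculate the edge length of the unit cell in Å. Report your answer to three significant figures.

With Z = 8 atoms per diamond cubic cell, a³ = Z·M/(N_A·ρ) = 8 × 12.01 / (6.022 × 10²³ × 3.520 g/cm³) = 4.533 × 10^-23 cm³.
a = (4.533 × 10^-23)^(1/3) = 3.565 × 10^-8 cm = 3.57 Å.

3.57 Å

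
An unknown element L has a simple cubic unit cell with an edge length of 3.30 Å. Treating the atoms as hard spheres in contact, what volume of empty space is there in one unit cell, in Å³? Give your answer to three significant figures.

17.1 Å³

In a simple cubic lattice atoms touch along the cell edge, so a = 2r, so r = 0.5000a = 1.650 Å.
V_cell = a³ = 35.94 Å³; V_atoms = 1 × (4/3)πr³ = 18.82 Å³.
Empty space = 35.94 − 18.82 = 17.1 Å³.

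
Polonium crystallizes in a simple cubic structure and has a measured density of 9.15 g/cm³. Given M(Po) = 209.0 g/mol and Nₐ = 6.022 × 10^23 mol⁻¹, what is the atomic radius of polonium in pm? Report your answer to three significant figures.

168 pm

For a simple cubic cell (Z = 1), a³ = Z·M/(N_A·ρ) = 1 × 209.0 / (6.022 × 10²³ × 9.150) = 3.793 × 10^-23 cm³, so a = 3.360 × 10^-8 cm = 336.0 pm.
Atoms touch along the cell edge, so a = 2r, so r = 0.5000 × a = 168 pm.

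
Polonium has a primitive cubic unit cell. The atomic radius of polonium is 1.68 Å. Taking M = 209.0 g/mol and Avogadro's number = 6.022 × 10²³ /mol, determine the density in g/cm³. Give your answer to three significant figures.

In a simple cubic lattice, atoms touch along the cell edge, so a = 2r, giving a = 3.360 Å = 3.360 × 10^-8 cm.
With Z = 1, ρ = Z·M/(N_A·a³) = 1 × 209.0 / (6.022 × 10²³ × 3.793 × 10^-23) = 9.149 g/cm³.

9.15 g/cm³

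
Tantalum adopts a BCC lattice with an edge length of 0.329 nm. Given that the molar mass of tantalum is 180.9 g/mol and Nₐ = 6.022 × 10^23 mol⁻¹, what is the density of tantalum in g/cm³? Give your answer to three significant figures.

A BCC unit cell contains Z = 2 atoms.
Cell volume: a³ = (0.329 nm)³ = (3.290 × 10^-8 cm)³ = 3.561 × 10^-23 cm³.
ρ = Z·M/(N_A·a³) = 2 × 180.9 / (6.022 × 10²³ × 3.561 × 10^-23) = 16.87 g/cm³.

16.9 g/cm³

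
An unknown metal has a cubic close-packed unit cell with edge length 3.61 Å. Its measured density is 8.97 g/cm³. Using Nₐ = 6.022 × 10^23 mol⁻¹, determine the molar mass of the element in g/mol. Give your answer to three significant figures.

An FCC cell has Z = 4 atoms; a = 3.610 × 10^-8 cm.
M = ρ·N_A·a³/Z = 8.97 × 6.022 × 10²³ × 4.705 × 10^-23 / 4 = 63.5 g/mol.

63.5 g/mol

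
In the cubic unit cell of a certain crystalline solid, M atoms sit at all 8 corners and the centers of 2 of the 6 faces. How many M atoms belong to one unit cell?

Corner atoms are shared by 8 cells (1/8 each), face atoms by 2 (1/2 each).
Net atoms = 8 × 1/8 + 2 × 1/2 = 1 + 1 = 2.

2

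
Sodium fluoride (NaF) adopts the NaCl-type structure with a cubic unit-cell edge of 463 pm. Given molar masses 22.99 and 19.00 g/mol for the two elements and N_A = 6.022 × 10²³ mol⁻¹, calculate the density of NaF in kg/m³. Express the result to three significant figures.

2810 kg/m³

The NaCl-type structure contains Z = 4 formula units per cell; M(NaF) = 22.99 + 19.00 = 41.99 g/mol.
a³ = (4.630 × 10^-8 cm)³ = 9.925 × 10^-23 cm³.
ρ = 4 × 41.99 / (6.022 × 10²³ × 9.925 × 10^-23) = 2.810 g/cm³ = 2810 kg/m³.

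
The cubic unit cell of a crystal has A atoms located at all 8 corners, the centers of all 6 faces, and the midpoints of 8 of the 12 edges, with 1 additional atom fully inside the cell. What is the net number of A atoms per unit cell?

Corner atoms are shared by 8 cells (1/8 each), face atoms by 2 (1/2 each), edge atoms by 4 (1/4 each), interior atoms are unshared.
Net atoms = 8 × 1/8 + 6 × 1/2 + 8 × 1/4 + 1 = 1 + 3 + 2 + 1 = 7.

7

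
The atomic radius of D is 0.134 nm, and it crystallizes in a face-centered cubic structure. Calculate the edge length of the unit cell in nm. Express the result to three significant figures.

In an FCC lattice, atoms touch along the face diagonal, so √2·a = 4r.
a = 4r/√2 = 4 × 0.134 / 1.4142 = 0.379 nm.

0.379 nm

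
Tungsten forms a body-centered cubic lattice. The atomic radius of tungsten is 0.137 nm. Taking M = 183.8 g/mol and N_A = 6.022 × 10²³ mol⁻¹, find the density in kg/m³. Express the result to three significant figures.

In a BCC lattice, atoms touch along the body diagonal, so √3·a = 4r, giving a = 0.3164 nm = 3.164 × 10^-8 cm.
With Z = 2, ρ = Z·M/(N_A·a³) = 2 × 183.8 / (6.022 × 10²³ × 3.167 × 10^-23) = 19.27 g/cm³ = 19300 kg/m³.

19300 kg/m³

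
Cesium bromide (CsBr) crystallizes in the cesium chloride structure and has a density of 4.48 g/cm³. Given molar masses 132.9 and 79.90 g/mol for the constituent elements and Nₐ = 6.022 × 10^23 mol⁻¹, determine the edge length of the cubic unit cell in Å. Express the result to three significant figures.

M(CsBr) = 212.8 g/mol; Z = 1 formula unit per cell.
a³ = Z·M/(N_A·ρ) = 1 × 212.8 / (6.022 × 10²³ × 4.48) = 7.888 × 10^-23 cm³, so a = 4.289 × 10^-8 cm = 4.29 Å.

4.29 Å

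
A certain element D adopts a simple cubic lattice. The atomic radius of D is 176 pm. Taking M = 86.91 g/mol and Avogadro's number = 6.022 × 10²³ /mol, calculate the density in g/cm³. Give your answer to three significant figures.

3.31 g/cm³

In a simple cubic lattice, atoms touch along the cell edge, so a = 2r, giving a = 352.0 pm = 3.520 × 10^-8 cm.
With Z = 1, ρ = Z·M/(N_A·a³) = 1 × 86.91 / (6.022 × 10²³ × 4.361 × 10^-23) = 3.309 g/cm³.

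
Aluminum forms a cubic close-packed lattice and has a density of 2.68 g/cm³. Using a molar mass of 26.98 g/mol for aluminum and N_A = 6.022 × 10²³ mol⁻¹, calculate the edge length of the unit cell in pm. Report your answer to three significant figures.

With Z = 4 atoms per FCC cell, a³ = Z·M/(N_A·ρ) = 4 × 26.98 / (6.022 × 10²³ × 2.680 g/cm³) = 6.687 × 10^-23 cm³.
a = (6.687 × 10^-23)^(1/3) = 4.059 × 10^-8 cm = 406 pm.

406 pm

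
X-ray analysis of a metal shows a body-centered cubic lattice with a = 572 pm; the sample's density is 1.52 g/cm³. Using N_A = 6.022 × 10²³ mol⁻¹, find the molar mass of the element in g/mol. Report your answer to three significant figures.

A BCC cell has Z = 2 atoms; a = 5.720 × 10^-8 cm.
M = ρ·N_A·a³/Z = 1.52 × 6.022 × 10²³ × 1.871 × 10^-22 / 2 = 85.7 g/mol.

85.7 g/mol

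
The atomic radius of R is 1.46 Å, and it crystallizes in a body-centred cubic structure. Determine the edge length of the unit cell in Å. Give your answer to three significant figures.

3.37 Å

In a BCC lattice, atoms touch along the body diagonal, so √3·a = 4r.
a = 4r/√3 = 4 × 1.46 / 1.7321 = 3.37 Å.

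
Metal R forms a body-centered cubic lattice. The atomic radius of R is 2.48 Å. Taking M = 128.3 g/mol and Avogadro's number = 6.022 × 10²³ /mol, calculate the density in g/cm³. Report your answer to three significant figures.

In a BCC lattice, atoms touch along the body diagonal, so √3·a = 4r, giving a = 5.727 Å = 5.727 × 10^-8 cm.
With Z = 2, ρ = Z·M/(N_A·a³) = 2 × 128.3 / (6.022 × 10²³ × 1.879 × 10^-22) = 2.268 g/cm³.

2.27 g/cm³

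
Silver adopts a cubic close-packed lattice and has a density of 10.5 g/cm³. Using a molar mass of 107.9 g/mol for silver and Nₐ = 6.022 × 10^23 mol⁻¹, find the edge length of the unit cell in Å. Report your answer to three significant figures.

With Z = 4 atoms per FCC cell, a³ = Z·M/(N_A·ρ) = 4 × 107.9 / (6.022 × 10²³ × 10.50 g/cm³) = 6.826 × 10^-23 cm³.
a = (6.826 × 10^-23)^(1/3) = 4.087 × 10^-8 cm = 4.09 Å.

4.09 Å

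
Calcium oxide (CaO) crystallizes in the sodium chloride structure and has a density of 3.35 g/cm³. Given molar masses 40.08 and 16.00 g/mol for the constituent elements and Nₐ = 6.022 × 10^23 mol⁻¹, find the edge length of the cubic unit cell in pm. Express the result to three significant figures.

M(CaO) = 56.08 g/mol; Z = 4 formula units per cell.
a³ = Z·M/(N_A·ρ) = 4 × 56.08 / (6.022 × 10²³ × 3.35) = 1.112 × 10^-22 cm³, so a = 4.809 × 10^-8 cm = 481 pm.

481 pm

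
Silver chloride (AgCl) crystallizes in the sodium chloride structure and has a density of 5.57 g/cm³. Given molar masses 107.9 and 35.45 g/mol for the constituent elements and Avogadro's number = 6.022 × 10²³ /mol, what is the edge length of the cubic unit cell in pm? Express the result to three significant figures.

M(AgCl) = 143.35 g/mol; Z = 4 formula units per cell.
a³ = Z·M/(N_A·ρ) = 4 × 143.35 / (6.022 × 10²³ × 5.57) = 1.709 × 10^-22 cm³, so a = 5.550 × 10^-8 cm = 555 pm.

555 pm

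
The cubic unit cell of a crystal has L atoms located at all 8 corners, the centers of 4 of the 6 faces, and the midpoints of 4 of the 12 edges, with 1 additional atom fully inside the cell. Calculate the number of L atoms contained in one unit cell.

5

Corner atoms are shared by 8 cells (1/8 each), face atoms by 2 (1/2 each), edge atoms by 4 (1/4 each), interior atoms are unshared.
Net atoms = 8 × 1/8 + 4 × 1/2 + 4 × 1/4 + 1 = 1 + 2 + 1 + 1 = 5.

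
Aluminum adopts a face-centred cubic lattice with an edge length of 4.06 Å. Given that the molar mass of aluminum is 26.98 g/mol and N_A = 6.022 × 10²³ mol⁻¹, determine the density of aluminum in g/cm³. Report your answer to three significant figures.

An FCC unit cell contains Z = 4 atoms.
Cell volume: a³ = (4.06 Å)³ = (4.060 × 10^-8 cm)³ = 6.692 × 10^-23 cm³.
ρ = Z·M/(N_A·a³) = 4 × 26.98 / (6.022 × 10²³ × 6.692 × 10^-23) = 2.678 g/cm³.

2.68 g/cm³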